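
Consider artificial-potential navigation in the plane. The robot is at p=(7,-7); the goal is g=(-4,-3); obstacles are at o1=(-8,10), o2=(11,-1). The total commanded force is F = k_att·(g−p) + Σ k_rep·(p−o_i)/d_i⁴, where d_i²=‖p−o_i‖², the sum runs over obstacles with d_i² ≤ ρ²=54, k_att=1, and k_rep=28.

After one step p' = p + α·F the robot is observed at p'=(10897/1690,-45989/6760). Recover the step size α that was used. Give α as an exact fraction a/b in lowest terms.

α = 1/20

F_att = 1·(g−p) = 1·(-11,4) = (-11.0000,4.0000)
o1: d²=514 > ρ²=54 → inactive
o2: d²=52 ≤ ρ²=54; F_rep = 28·(-4,-6)/52² = (-0.0414,-0.0621)
F = F_att + ΣF_rep = (-11.0414,3.9379)
Δp = p'−p = (-0.5521,0.1969); α = Δx/Fx = (-933/1690) / (-1866/169) = 1/20
check: Δy/Fy = (1331/6760) / (1331/338) = 1/20 ✓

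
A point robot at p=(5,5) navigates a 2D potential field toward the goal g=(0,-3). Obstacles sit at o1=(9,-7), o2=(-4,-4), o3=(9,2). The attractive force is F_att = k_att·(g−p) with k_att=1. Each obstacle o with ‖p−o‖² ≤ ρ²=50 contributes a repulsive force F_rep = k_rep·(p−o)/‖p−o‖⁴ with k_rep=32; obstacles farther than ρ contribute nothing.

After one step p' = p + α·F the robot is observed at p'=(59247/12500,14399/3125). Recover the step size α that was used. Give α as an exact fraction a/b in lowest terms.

F_att = 1·(g−p) = 1·(-5,-8) = (-5.0000,-8.0000)
o1: d²=160 > ρ²=50 → inactive
o2: d²=162 > ρ²=50 → inactive
o3: d²=25 ≤ ρ²=50; F_rep = 32·(-4,3)/25² = (-0.2048,0.1536)
F = F_att + ΣF_rep = (-5.2048,-7.8464)
Δp = p'−p = (-0.2602,-0.3923); α = Δx/Fx = (-3253/12500) / (-3253/625) = 1/20
check: Δy/Fy = (-1226/3125) / (-4904/625) = 1/20 ✓

α = 1/20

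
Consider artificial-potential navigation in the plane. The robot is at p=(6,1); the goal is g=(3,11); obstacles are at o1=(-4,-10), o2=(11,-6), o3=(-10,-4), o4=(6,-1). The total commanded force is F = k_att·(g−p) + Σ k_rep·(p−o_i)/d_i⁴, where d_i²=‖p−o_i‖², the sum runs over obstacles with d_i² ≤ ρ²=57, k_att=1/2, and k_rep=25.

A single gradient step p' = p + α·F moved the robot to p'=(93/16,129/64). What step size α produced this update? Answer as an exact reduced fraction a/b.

α = 1/8

F_att = 1/2·(g−p) = 1/2·(-3,10) = (-1.5000,5.0000)
o1: d²=221 > ρ²=57 → inactive
o2: d²=74 > ρ²=57 → inactive
o3: d²=281 > ρ²=57 → inactive
o4: d²=4 ≤ ρ²=57; F_rep = 25·(0,2)/4² = (0.0000,3.1250)
F = F_att + ΣF_rep = (-1.5000,8.1250)
Δp = p'−p = (-0.1875,1.0156); α = Δx/Fx = (-3/16) / (-3/2) = 1/8
check: Δy/Fy = (65/64) / (65/8) = 1/8 ✓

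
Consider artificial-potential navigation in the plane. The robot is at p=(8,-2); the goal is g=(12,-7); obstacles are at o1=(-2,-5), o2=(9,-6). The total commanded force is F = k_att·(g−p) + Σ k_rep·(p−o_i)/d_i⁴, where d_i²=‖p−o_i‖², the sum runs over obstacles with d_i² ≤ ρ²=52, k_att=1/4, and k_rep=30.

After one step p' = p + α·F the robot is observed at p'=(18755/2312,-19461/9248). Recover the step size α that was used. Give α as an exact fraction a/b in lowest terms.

F_att = 1/4·(g−p) = 1/4·(4,-5) = (1.0000,-1.2500)
o1: d²=109 > ρ²=52 → inactive
o2: d²=17 ≤ ρ²=52; F_rep = 30·(-1,4)/17² = (-0.1038,0.4152)
F = F_att + ΣF_rep = (0.8962,-0.8348)
Δp = p'−p = (0.1120,-0.1043); α = Δx/Fx = (259/2312) / (259/289) = 1/8
check: Δy/Fy = (-965/9248) / (-965/1156) = 1/8 ✓

α = 1/8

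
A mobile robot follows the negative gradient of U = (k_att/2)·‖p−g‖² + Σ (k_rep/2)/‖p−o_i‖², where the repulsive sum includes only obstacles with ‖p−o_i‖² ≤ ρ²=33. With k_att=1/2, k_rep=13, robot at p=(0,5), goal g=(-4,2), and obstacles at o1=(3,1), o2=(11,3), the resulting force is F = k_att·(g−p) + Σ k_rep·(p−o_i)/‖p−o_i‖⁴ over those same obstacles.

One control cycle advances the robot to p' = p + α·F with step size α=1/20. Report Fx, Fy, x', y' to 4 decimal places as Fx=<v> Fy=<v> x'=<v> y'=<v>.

Fx=-2.0624 Fy=-1.4168 x'=-0.1031 y'=4.9292

F_att = 1/2·(g−p) = 1/2·(-4,-3) = (-2.0000,-1.5000)
o1: d²=25 ≤ ρ²=33; F_rep = 13·(-3,4)/25² = (-0.0624,0.0832)
o2: d²=125 > ρ²=33 → inactive
F = F_att + ΣF_rep = (-2.0624,-1.4168)
p' = p + 1/20·F = (-0.1031,4.9292)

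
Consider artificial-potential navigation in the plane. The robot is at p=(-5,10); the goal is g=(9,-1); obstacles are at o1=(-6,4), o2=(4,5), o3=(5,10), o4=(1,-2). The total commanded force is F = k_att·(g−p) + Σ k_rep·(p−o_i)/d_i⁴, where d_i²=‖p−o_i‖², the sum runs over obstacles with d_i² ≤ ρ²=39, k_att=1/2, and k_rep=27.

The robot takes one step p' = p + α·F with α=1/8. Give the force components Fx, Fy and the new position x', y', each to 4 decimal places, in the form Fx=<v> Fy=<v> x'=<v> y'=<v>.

F_att = 1/2·(g−p) = 1/2·(14,-11) = (7.0000,-5.5000)
o1: d²=37 ≤ ρ²=39; F_rep = 27·(1,6)/37² = (0.0197,0.1183)
o2: d²=106 > ρ²=39 → inactive
o3: d²=100 > ρ²=39 → inactive
o4: d²=180 > ρ²=39 → inactive
F = F_att + ΣF_rep = (7.0197,-5.3817)
p' = p + 1/8·F = (-4.1225,9.3273)

Fx=7.0197 Fy=-5.3817 x'=-4.1225 y'=9.3273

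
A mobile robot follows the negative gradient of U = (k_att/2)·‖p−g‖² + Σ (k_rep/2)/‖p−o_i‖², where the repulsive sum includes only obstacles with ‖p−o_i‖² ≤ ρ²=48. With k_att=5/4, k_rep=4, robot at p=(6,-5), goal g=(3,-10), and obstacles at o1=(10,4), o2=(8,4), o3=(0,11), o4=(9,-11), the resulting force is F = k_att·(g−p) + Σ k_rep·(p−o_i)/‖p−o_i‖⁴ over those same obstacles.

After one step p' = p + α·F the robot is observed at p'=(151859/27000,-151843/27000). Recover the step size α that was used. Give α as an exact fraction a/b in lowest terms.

F_att = 5/4·(g−p) = 5/4·(-3,-5) = (-3.7500,-6.2500)
o1: d²=97 > ρ²=48 → inactive
o2: d²=85 > ρ²=48 → inactive
o3: d²=292 > ρ²=48 → inactive
o4: d²=45 ≤ ρ²=48; F_rep = 4·(-3,6)/45² = (-0.0059,0.0119)
F = F_att + ΣF_rep = (-3.7559,-6.2381)
Δp = p'−p = (-0.3756,-0.6238); α = Δx/Fx = (-10141/27000) / (-10141/2700) = 1/10
check: Δy/Fy = (-16843/27000) / (-16843/2700) = 1/10 ✓

α = 1/10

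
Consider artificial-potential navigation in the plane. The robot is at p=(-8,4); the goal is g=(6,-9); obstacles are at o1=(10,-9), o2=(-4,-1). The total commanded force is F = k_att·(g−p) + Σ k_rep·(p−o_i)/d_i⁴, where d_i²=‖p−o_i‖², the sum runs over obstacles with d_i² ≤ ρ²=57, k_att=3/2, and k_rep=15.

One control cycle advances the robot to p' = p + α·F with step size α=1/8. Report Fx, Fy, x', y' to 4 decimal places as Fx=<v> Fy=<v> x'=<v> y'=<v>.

Fx=20.9643 Fy=-19.4554 x'=-5.3795 y'=1.5681

F_att = 3/2·(g−p) = 3/2·(14,-13) = (21.0000,-19.5000)
o1: d²=493 > ρ²=57 → inactive
o2: d²=41 ≤ ρ²=57; F_rep = 15·(-4,5)/41² = (-0.0357,0.0446)
F = F_att + ΣF_rep = (20.9643,-19.4554)
p' = p + 1/8·F = (-5.3795,1.5681)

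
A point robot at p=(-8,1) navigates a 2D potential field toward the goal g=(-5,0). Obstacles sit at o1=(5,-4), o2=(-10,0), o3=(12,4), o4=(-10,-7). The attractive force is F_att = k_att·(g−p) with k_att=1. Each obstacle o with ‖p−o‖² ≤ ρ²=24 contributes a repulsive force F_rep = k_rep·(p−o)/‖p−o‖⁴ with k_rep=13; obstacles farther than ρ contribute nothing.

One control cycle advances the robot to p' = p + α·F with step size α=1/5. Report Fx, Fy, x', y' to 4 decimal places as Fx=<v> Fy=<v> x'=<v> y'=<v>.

F_att = 1·(g−p) = 1·(3,-1) = (3.0000,-1.0000)
o1: d²=194 > ρ²=24 → inactive
o2: d²=5 ≤ ρ²=24; F_rep = 13·(2,1)/5² = (1.0400,0.5200)
o3: d²=409 > ρ²=24 → inactive
o4: d²=68 > ρ²=24 → inactive
F = F_att + ΣF_rep = (4.0400,-0.4800)
p' = p + 1/5·F = (-7.1920,0.9040)

Fx=4.0400 Fy=-0.4800 x'=-7.1920 y'=0.9040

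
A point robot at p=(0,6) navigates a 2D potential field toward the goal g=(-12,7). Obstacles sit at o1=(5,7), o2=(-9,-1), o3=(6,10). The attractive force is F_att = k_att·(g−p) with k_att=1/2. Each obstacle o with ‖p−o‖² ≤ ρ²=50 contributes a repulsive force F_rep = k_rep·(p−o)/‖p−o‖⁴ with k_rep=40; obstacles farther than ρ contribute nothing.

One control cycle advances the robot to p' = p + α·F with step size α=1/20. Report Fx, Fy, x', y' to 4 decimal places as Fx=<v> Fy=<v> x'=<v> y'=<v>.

F_att = 1/2·(g−p) = 1/2·(-12,1) = (-6.0000,0.5000)
o1: d²=26 ≤ ρ²=50; F_rep = 40·(-5,-1)/26² = (-0.2959,-0.0592)
o2: d²=130 > ρ²=50 → inactive
o3: d²=52 > ρ²=50 → inactive
F = F_att + ΣF_rep = (-6.2959,0.4408)
p' = p + 1/20·F = (-0.3148,6.0220)

Fx=-6.2959 Fy=0.4408 x'=-0.3148 y'=6.0220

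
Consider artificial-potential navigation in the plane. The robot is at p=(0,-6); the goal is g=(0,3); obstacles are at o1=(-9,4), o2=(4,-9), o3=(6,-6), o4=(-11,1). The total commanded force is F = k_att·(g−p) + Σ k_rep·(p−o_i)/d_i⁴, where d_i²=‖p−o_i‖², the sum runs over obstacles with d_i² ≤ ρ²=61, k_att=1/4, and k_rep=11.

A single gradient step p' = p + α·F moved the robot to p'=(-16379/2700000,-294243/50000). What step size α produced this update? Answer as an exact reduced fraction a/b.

F_att = 1/4·(g−p) = 1/4·(0,9) = (0.0000,2.2500)
o1: d²=181 > ρ²=61 → inactive
o2: d²=25 ≤ ρ²=61; F_rep = 11·(-4,3)/25² = (-0.0704,0.0528)
o3: d²=36 ≤ ρ²=61; F_rep = 11·(-6,0)/36² = (-0.0509,0.0000)
o4: d²=170 > ρ²=61 → inactive
F = F_att + ΣF_rep = (-0.1213,2.3028)
Δp = p'−p = (-0.0061,0.1151); α = Δx/Fx = (-16379/2700000) / (-16379/135000) = 1/20
check: Δy/Fy = (5757/50000) / (5757/2500) = 1/20 ✓

α = 1/20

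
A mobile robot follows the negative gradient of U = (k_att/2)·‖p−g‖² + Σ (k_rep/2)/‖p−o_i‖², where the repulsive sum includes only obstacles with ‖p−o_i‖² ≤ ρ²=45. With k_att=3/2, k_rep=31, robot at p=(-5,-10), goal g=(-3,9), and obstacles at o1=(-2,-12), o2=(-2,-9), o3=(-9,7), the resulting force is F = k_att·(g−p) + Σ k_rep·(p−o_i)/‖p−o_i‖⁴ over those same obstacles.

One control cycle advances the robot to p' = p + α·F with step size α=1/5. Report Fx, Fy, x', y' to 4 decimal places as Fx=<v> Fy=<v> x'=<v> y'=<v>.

F_att = 3/2·(g−p) = 3/2·(2,19) = (3.0000,28.5000)
o1: d²=13 ≤ ρ²=45; F_rep = 31·(-3,2)/13² = (-0.5503,0.3669)
o2: d²=10 ≤ ρ²=45; F_rep = 31·(-3,-1)/10² = (-0.9300,-0.3100)
o3: d²=305 > ρ²=45 → inactive
F = F_att + ΣF_rep = (1.5197,28.5569)
p' = p + 1/5·F = (-4.6961,-4.2886)

Fx=1.5197 Fy=28.5569 x'=-4.6961 y'=-4.2886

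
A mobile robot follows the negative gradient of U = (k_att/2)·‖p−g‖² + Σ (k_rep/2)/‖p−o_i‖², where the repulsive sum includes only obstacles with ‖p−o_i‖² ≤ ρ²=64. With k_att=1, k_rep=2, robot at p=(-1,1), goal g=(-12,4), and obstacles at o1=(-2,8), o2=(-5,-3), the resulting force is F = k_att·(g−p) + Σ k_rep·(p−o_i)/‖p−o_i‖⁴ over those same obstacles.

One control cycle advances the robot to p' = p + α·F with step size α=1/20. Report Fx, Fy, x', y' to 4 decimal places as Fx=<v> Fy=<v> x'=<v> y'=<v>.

F_att = 1·(g−p) = 1·(-11,3) = (-11.0000,3.0000)
o1: d²=50 ≤ ρ²=64; F_rep = 2·(1,-7)/50² = (0.0008,-0.0056)
o2: d²=32 ≤ ρ²=64; F_rep = 2·(4,4)/32² = (0.0078,0.0078)
F = F_att + ΣF_rep = (-10.9914,3.0022)
p' = p + 1/20·F = (-1.5496,1.1501)

Fx=-10.9914 Fy=3.0022 x'=-1.5496 y'=1.1501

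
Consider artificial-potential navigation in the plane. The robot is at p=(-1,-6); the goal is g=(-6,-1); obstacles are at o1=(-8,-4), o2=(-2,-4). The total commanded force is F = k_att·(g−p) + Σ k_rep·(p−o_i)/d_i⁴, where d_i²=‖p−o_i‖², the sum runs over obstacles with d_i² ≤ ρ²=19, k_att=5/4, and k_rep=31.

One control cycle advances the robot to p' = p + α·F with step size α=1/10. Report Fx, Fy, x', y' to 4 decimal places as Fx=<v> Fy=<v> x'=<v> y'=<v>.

Fx=-5.0100 Fy=3.7700 x'=-1.5010 y'=-5.6230

F_att = 5/4·(g−p) = 5/4·(-5,5) = (-6.2500,6.2500)
o1: d²=53 > ρ²=19 → inactive
o2: d²=5 ≤ ρ²=19; F_rep = 31·(1,-2)/5² = (1.2400,-2.4800)
F = F_att + ΣF_rep = (-5.0100,3.7700)
p' = p + 1/10·F = (-1.5010,-5.6230)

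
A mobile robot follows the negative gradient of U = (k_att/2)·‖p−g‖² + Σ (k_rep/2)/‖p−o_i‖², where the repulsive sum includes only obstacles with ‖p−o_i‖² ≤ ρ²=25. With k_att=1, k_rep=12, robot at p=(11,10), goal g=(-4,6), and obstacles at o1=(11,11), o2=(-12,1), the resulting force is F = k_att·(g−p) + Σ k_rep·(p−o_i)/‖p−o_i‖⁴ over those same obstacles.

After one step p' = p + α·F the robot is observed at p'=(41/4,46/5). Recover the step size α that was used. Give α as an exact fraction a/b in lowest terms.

α = 1/20

F_att = 1·(g−p) = 1·(-15,-4) = (-15.0000,-4.0000)
o1: d²=1 ≤ ρ²=25; F_rep = 12·(0,-1)/1² = (0.0000,-12.0000)
o2: d²=610 > ρ²=25 → inactive
F = F_att + ΣF_rep = (-15.0000,-16.0000)
Δp = p'−p = (-0.7500,-0.8000); α = Δx/Fx = (-3/4) / (-15) = 1/20
check: Δy/Fy = (-4/5) / (-16) = 1/20 ✓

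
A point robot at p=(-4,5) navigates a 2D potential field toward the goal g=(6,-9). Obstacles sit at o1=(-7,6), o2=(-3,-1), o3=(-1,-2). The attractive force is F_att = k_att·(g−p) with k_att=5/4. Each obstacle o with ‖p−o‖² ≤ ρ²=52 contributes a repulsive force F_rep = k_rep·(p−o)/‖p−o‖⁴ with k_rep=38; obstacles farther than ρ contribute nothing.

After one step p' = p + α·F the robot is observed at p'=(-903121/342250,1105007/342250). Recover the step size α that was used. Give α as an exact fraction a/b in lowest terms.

F_att = 5/4·(g−p) = 5/4·(10,-14) = (12.5000,-17.5000)
o1: d²=10 ≤ ρ²=52; F_rep = 38·(3,-1)/10² = (1.1400,-0.3800)
o2: d²=37 ≤ ρ²=52; F_rep = 38·(-1,6)/37² = (-0.0278,0.1665)
o3: d²=58 > ρ²=52 → inactive
F = F_att + ΣF_rep = (13.6122,-17.7135)
Δp = p'−p = (1.3612,-1.7713); α = Δx/Fx = (465879/342250) / (465879/34225) = 1/10
check: Δy/Fy = (-606243/342250) / (-606243/34225) = 1/10 ✓

α = 1/10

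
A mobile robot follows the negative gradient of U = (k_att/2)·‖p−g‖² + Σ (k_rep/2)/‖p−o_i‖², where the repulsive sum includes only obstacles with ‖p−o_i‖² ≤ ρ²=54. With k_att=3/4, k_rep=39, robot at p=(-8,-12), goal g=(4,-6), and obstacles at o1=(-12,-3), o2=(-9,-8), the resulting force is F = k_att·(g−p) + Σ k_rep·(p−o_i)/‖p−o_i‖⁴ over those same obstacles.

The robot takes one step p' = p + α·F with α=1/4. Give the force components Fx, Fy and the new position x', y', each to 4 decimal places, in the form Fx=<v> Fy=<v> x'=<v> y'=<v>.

Fx=9.1349 Fy=3.9602 x'=-5.7163 y'=-11.0099

F_att = 3/4·(g−p) = 3/4·(12,6) = (9.0000,4.5000)
o1: d²=97 > ρ²=54 → inactive
o2: d²=17 ≤ ρ²=54; F_rep = 39·(1,-4)/17² = (0.1349,-0.5398)
F = F_att + ΣF_rep = (9.1349,3.9602)
p' = p + 1/4·F = (-5.7163,-11.0099)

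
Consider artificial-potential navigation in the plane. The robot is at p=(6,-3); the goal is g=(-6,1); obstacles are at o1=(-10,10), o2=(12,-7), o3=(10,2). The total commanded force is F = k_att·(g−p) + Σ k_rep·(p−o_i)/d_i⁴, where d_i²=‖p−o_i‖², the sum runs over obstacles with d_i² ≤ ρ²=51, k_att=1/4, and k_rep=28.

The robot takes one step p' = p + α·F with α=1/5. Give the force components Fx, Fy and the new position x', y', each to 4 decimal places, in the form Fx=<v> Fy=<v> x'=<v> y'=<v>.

F_att = 1/4·(g−p) = 1/4·(-12,4) = (-3.0000,1.0000)
o1: d²=425 > ρ²=51 → inactive
o2: d²=52 > ρ²=51 → inactive
o3: d²=41 ≤ ρ²=51; F_rep = 28·(-4,-5)/41² = (-0.0666,-0.0833)
F = F_att + ΣF_rep = (-3.0666,0.9167)
p' = p + 1/5·F = (5.3867,-2.8167)

Fx=-3.0666 Fy=0.9167 x'=5.3867 y'=-2.8167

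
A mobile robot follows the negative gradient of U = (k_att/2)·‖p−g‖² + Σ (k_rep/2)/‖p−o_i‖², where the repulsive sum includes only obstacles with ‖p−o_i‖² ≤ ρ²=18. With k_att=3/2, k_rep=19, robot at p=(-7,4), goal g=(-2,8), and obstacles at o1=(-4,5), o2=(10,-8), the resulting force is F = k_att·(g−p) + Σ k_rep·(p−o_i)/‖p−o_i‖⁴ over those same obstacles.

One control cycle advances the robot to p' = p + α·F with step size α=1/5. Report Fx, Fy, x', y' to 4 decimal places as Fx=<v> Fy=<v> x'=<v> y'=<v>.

F_att = 3/2·(g−p) = 3/2·(5,4) = (7.5000,6.0000)
o1: d²=10 ≤ ρ²=18; F_rep = 19·(-3,-1)/10² = (-0.5700,-0.1900)
o2: d²=433 > ρ²=18 → inactive
F = F_att + ΣF_rep = (6.9300,5.8100)
p' = p + 1/5·F = (-5.6140,5.1620)

Fx=6.9300 Fy=5.8100 x'=-5.6140 y'=5.1620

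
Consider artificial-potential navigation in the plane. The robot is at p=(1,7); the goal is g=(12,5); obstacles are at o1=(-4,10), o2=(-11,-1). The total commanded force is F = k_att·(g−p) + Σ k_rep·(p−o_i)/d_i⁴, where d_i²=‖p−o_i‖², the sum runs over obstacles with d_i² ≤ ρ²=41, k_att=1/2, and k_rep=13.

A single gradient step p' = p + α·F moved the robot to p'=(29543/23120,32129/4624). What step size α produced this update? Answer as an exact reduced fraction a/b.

F_att = 1/2·(g−p) = 1/2·(11,-2) = (5.5000,-1.0000)
o1: d²=34 ≤ ρ²=41; F_rep = 13·(5,-3)/34² = (0.0562,-0.0337)
o2: d²=208 > ρ²=41 → inactive
F = F_att + ΣF_rep = (5.5562,-1.0337)
Δp = p'−p = (0.2778,-0.0517); α = Δx/Fx = (6423/23120) / (6423/1156) = 1/20
check: Δy/Fy = (-239/4624) / (-1195/1156) = 1/20 ✓

α = 1/20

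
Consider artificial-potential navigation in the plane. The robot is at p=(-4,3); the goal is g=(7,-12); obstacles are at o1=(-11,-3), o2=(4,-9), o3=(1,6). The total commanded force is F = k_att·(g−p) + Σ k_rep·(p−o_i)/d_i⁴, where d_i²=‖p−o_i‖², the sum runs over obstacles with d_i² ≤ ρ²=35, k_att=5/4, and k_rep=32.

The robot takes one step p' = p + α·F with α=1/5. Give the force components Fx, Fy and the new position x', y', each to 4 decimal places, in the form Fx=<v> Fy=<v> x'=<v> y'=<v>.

F_att = 5/4·(g−p) = 5/4·(11,-15) = (13.7500,-18.7500)
o1: d²=85 > ρ²=35 → inactive
o2: d²=208 > ρ²=35 → inactive
o3: d²=34 ≤ ρ²=35; F_rep = 32·(-5,-3)/34² = (-0.1384,-0.0830)
F = F_att + ΣF_rep = (13.6116,-18.8330)
p' = p + 1/5·F = (-1.2777,-0.7666)

Fx=13.6116 Fy=-18.8330 x'=-1.2777 y'=-0.7666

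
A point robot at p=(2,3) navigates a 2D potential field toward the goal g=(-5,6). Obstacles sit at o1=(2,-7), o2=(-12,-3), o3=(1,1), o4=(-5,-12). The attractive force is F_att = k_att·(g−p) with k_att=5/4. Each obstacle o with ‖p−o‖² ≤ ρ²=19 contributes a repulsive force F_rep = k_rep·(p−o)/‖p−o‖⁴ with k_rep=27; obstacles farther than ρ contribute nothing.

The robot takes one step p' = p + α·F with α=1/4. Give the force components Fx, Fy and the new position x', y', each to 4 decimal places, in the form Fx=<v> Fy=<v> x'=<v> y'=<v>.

F_att = 5/4·(g−p) = 5/4·(-7,3) = (-8.7500,3.7500)
o1: d²=100 > ρ²=19 → inactive
o2: d²=232 > ρ²=19 → inactive
o3: d²=5 ≤ ρ²=19; F_rep = 27·(1,2)/5² = (1.0800,2.1600)
o4: d²=274 > ρ²=19 → inactive
F = F_att + ΣF_rep = (-7.6700,5.9100)
p' = p + 1/4·F = (0.0825,4.4775)

Fx=-7.6700 Fy=5.9100 x'=0.0825 y'=4.4775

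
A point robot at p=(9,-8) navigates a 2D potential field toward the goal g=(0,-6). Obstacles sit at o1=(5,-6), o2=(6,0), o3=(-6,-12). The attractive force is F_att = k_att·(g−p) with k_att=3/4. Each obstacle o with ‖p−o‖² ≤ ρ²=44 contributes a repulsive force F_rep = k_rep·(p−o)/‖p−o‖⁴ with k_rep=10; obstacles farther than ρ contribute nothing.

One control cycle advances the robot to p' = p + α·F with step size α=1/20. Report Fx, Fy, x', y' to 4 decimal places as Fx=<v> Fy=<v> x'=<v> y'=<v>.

F_att = 3/4·(g−p) = 3/4·(-9,2) = (-6.7500,1.5000)
o1: d²=20 ≤ ρ²=44; F_rep = 10·(4,-2)/20² = (0.1000,-0.0500)
o2: d²=73 > ρ²=44 → inactive
o3: d²=241 > ρ²=44 → inactive
F = F_att + ΣF_rep = (-6.6500,1.4500)
p' = p + 1/20·F = (8.6675,-7.9275)

Fx=-6.6500 Fy=1.4500 x'=8.6675 y'=-7.9275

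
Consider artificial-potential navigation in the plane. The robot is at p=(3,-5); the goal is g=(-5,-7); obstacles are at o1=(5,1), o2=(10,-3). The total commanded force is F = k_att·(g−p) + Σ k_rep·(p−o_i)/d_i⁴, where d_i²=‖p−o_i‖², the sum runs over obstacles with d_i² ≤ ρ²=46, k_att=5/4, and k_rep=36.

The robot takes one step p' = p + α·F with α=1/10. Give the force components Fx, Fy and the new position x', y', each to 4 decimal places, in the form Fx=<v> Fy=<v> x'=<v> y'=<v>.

Fx=-10.0450 Fy=-2.6350 x'=1.9955 y'=-5.2635

F_att = 5/4·(g−p) = 5/4·(-8,-2) = (-10.0000,-2.5000)
o1: d²=40 ≤ ρ²=46; F_rep = 36·(-2,-6)/40² = (-0.0450,-0.1350)
o2: d²=53 > ρ²=46 → inactive
F = F_att + ΣF_rep = (-10.0450,-2.6350)
p' = p + 1/10·F = (1.9955,-5.2635)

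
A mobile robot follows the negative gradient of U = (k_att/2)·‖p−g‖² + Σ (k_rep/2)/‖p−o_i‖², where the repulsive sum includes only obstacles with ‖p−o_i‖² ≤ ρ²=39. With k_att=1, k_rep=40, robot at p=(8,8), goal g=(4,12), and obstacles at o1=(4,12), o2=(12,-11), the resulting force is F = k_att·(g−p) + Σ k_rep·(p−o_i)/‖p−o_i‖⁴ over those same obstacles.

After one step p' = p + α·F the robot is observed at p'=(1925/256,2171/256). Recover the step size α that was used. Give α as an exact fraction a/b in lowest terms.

F_att = 1·(g−p) = 1·(-4,4) = (-4.0000,4.0000)
o1: d²=32 ≤ ρ²=39; F_rep = 40·(4,-4)/32² = (0.1562,-0.1562)
o2: d²=377 > ρ²=39 → inactive
F = F_att + ΣF_rep = (-3.8438,3.8438)
Δp = p'−p = (-0.4805,0.4805); α = Δx/Fx = (-123/256) / (-123/32) = 1/8
check: Δy/Fy = (123/256) / (123/32) = 1/8 ✓

α = 1/8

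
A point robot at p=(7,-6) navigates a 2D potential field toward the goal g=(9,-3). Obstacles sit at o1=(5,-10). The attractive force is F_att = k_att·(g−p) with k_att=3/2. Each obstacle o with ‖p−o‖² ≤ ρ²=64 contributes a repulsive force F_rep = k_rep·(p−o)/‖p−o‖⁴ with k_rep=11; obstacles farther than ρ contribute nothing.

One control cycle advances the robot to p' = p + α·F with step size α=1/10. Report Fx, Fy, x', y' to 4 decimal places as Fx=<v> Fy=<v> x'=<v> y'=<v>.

Fx=3.0550 Fy=4.6100 x'=7.3055 y'=-5.5390

F_att = 3/2·(g−p) = 3/2·(2,3) = (3.0000,4.5000)
o1: d²=20 ≤ ρ²=64; F_rep = 11·(2,4)/20² = (0.0550,0.1100)
F = F_att + ΣF_rep = (3.0550,4.6100)
p' = p + 1/10·F = (7.3055,-5.5390)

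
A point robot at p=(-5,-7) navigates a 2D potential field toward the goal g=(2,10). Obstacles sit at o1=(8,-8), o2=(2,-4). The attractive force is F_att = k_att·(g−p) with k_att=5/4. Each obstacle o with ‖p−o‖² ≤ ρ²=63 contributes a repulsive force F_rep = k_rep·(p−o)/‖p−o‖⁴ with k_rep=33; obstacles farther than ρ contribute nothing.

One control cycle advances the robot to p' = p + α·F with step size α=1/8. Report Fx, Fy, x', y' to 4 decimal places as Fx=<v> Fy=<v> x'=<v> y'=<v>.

F_att = 5/4·(g−p) = 5/4·(7,17) = (8.7500,21.2500)
o1: d²=170 > ρ²=63 → inactive
o2: d²=58 ≤ ρ²=63; F_rep = 33·(-7,-3)/58² = (-0.0687,-0.0294)
F = F_att + ΣF_rep = (8.6813,21.2206)
p' = p + 1/8·F = (-3.9148,-4.3474)

Fx=8.6813 Fy=21.2206 x'=-3.9148 y'=-4.3474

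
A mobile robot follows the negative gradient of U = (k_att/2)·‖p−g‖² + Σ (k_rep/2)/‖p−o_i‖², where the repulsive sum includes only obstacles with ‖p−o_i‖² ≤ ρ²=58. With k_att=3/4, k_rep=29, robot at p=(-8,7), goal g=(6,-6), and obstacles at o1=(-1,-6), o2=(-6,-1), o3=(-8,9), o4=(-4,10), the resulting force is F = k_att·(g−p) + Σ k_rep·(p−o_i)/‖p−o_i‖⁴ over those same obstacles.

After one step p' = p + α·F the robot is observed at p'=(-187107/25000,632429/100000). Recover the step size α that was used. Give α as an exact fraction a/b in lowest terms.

α = 1/20

F_att = 3/4·(g−p) = 3/4·(14,-13) = (10.5000,-9.7500)
o1: d²=218 > ρ²=58 → inactive
o2: d²=68 > ρ²=58 → inactive
o3: d²=4 ≤ ρ²=58; F_rep = 29·(0,-2)/4² = (0.0000,-3.6250)
o4: d²=25 ≤ ρ²=58; F_rep = 29·(-4,-3)/25² = (-0.1856,-0.1392)
F = F_att + ΣF_rep = (10.3144,-13.5142)
Δp = p'−p = (0.5157,-0.6757); α = Δx/Fx = (12893/25000) / (12893/1250) = 1/20
check: Δy/Fy = (-67571/100000) / (-67571/5000) = 1/20 ✓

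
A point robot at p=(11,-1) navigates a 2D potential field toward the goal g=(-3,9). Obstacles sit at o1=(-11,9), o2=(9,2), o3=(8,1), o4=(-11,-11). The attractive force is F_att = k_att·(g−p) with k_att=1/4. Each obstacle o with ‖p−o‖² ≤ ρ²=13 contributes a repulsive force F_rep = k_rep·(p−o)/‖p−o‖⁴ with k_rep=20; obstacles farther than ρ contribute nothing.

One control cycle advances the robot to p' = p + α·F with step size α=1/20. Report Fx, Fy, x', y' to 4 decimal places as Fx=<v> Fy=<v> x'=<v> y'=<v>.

Fx=-2.9083 Fy=1.9083 x'=10.8546 y'=-0.9046

F_att = 1/4·(g−p) = 1/4·(-14,10) = (-3.5000,2.5000)
o1: d²=584 > ρ²=13 → inactive
o2: d²=13 ≤ ρ²=13; F_rep = 20·(2,-3)/13² = (0.2367,-0.3550)
o3: d²=13 ≤ ρ²=13; F_rep = 20·(3,-2)/13² = (0.3550,-0.2367)
o4: d²=584 > ρ²=13 → inactive
F = F_att + ΣF_rep = (-2.9083,1.9083)
p' = p + 1/20·F = (10.8546,-0.9046)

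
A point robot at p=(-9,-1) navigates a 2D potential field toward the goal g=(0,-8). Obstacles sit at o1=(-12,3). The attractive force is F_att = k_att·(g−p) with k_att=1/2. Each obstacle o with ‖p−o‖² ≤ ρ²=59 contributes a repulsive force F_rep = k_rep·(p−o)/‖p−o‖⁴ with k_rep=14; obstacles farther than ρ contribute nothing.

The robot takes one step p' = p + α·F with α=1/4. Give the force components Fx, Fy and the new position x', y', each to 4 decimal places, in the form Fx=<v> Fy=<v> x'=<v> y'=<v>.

F_att = 1/2·(g−p) = 1/2·(9,-7) = (4.5000,-3.5000)
o1: d²=25 ≤ ρ²=59; F_rep = 14·(3,-4)/25² = (0.0672,-0.0896)
F = F_att + ΣF_rep = (4.5672,-3.5896)
p' = p + 1/4·F = (-7.8582,-1.8974)

Fx=4.5672 Fy=-3.5896 x'=-7.8582 y'=-1.8974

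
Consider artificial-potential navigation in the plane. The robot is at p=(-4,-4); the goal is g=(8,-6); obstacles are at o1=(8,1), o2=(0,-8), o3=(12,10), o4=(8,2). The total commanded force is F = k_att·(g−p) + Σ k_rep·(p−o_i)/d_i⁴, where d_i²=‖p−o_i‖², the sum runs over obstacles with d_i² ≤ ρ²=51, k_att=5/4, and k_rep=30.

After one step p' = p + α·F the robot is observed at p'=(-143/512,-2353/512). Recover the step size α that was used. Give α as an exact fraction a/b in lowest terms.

α = 1/4

F_att = 5/4·(g−p) = 5/4·(12,-2) = (15.0000,-2.5000)
o1: d²=169 > ρ²=51 → inactive
o2: d²=32 ≤ ρ²=51; F_rep = 30·(-4,4)/32² = (-0.1172,0.1172)
o3: d²=452 > ρ²=51 → inactive
o4: d²=180 > ρ²=51 → inactive
F = F_att + ΣF_rep = (14.8828,-2.3828)
Δp = p'−p = (3.7207,-0.5957); α = Δx/Fx = (1905/512) / (1905/128) = 1/4
check: Δy/Fy = (-305/512) / (-305/128) = 1/4 ✓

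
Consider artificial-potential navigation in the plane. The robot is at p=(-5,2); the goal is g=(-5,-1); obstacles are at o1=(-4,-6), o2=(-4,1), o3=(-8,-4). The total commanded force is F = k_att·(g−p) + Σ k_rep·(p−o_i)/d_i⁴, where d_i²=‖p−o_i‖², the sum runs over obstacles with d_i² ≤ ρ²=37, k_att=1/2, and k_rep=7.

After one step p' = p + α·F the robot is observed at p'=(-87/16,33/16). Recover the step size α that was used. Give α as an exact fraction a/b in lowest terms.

α = 1/4

F_att = 1/2·(g−p) = 1/2·(0,-3) = (0.0000,-1.5000)
o1: d²=65 > ρ²=37 → inactive
o2: d²=2 ≤ ρ²=37; F_rep = 7·(-1,1)/2² = (-1.7500,1.7500)
o3: d²=45 > ρ²=37 → inactive
F = F_att + ΣF_rep = (-1.7500,0.2500)
Δp = p'−p = (-0.4375,0.0625); α = Δx/Fx = (-7/16) / (-7/4) = 1/4
check: Δy/Fy = (1/16) / (1/4) = 1/4 ✓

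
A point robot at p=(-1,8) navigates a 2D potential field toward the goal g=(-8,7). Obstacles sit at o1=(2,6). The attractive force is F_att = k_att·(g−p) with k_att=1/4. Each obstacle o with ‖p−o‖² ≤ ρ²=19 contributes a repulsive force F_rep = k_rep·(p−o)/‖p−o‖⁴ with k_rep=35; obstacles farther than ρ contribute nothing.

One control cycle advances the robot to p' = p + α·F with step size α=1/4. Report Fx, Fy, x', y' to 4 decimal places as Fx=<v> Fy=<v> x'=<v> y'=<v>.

F_att = 1/4·(g−p) = 1/4·(-7,-1) = (-1.7500,-0.2500)
o1: d²=13 ≤ ρ²=19; F_rep = 35·(-3,2)/13² = (-0.6213,0.4142)
F = F_att + ΣF_rep = (-2.3713,0.1642)
p' = p + 1/4·F = (-1.5928,8.0411)

Fx=-2.3713 Fy=0.1642 x'=-1.5928 y'=8.0411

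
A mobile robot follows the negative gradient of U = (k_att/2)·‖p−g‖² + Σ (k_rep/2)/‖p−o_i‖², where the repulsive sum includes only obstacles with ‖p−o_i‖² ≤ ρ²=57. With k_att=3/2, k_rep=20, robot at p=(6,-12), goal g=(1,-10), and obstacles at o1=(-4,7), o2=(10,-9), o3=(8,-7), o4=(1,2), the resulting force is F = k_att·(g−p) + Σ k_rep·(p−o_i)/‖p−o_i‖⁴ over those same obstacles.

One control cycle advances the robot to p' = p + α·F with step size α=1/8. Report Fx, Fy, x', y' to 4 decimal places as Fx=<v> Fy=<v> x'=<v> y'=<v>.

F_att = 3/2·(g−p) = 3/2·(-5,2) = (-7.5000,3.0000)
o1: d²=461 > ρ²=57 → inactive
o2: d²=25 ≤ ρ²=57; F_rep = 20·(-4,-3)/25² = (-0.1280,-0.0960)
o3: d²=29 ≤ ρ²=57; F_rep = 20·(-2,-5)/29² = (-0.0476,-0.1189)
o4: d²=221 > ρ²=57 → inactive
F = F_att + ΣF_rep = (-7.6756,2.7851)
p' = p + 1/8·F = (5.0406,-11.6519)

Fx=-7.6756 Fy=2.7851 x'=5.0406 y'=-11.6519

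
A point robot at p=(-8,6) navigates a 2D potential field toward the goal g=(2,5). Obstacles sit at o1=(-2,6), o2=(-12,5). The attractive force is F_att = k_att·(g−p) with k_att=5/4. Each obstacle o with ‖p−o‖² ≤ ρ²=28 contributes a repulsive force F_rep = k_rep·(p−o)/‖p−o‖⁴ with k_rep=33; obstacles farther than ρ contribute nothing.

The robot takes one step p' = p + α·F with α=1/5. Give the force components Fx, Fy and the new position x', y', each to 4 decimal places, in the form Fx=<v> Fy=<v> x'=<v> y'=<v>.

Fx=12.9567 Fy=-1.1358 x'=-5.4087 y'=5.7728

F_att = 5/4·(g−p) = 5/4·(10,-1) = (12.5000,-1.2500)
o1: d²=36 > ρ²=28 → inactive
o2: d²=17 ≤ ρ²=28; F_rep = 33·(4,1)/17² = (0.4567,0.1142)
F = F_att + ΣF_rep = (12.9567,-1.1358)
p' = p + 1/5·F = (-5.4087,5.7728)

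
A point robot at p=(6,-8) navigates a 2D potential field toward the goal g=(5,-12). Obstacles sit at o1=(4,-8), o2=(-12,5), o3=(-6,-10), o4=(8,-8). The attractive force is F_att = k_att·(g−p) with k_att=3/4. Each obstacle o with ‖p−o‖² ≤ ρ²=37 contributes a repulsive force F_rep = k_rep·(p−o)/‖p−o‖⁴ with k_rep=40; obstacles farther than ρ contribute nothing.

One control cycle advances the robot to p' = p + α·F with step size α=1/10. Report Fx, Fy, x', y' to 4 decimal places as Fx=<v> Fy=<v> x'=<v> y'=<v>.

Fx=-0.7500 Fy=-3.0000 x'=5.9250 y'=-8.3000

F_att = 3/4·(g−p) = 3/4·(-1,-4) = (-0.7500,-3.0000)
o1: d²=4 ≤ ρ²=37; F_rep = 40·(2,0)/4² = (5.0000,0.0000)
o2: d²=493 > ρ²=37 → inactive
o3: d²=148 > ρ²=37 → inactive
o4: d²=4 ≤ ρ²=37; F_rep = 40·(-2,0)/4² = (-5.0000,0.0000)
F = F_att + ΣF_rep = (-0.7500,-3.0000)
p' = p + 1/10·F = (5.9250,-8.3000)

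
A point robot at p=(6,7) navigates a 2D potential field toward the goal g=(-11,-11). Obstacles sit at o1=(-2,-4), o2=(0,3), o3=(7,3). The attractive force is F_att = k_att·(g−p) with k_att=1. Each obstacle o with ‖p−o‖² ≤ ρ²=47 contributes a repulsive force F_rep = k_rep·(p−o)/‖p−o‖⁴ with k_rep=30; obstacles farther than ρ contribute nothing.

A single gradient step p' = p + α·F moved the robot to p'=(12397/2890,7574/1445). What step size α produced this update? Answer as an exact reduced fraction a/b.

F_att = 1·(g−p) = 1·(-17,-18) = (-17.0000,-18.0000)
o1: d²=185 > ρ²=47 → inactive
o2: d²=52 > ρ²=47 → inactive
o3: d²=17 ≤ ρ²=47; F_rep = 30·(-1,4)/17² = (-0.1038,0.4152)
F = F_att + ΣF_rep = (-17.1038,-17.5848)
Δp = p'−p = (-1.7104,-1.7585); α = Δx/Fx = (-4943/2890) / (-4943/289) = 1/10
check: Δy/Fy = (-2541/1445) / (-5082/289) = 1/10 ✓

α = 1/10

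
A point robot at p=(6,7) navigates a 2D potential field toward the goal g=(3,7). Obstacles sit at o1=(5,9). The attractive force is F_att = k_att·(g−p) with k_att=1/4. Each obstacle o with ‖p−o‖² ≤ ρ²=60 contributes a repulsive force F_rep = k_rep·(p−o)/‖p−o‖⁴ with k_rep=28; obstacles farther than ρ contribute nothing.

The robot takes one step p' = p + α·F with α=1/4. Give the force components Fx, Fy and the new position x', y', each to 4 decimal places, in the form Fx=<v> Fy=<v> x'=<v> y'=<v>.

F_att = 1/4·(g−p) = 1/4·(-3,0) = (-0.7500,0.0000)
o1: d²=5 ≤ ρ²=60; F_rep = 28·(1,-2)/5² = (1.1200,-2.2400)
F = F_att + ΣF_rep = (0.3700,-2.2400)
p' = p + 1/4·F = (6.0925,6.4400)

Fx=0.3700 Fy=-2.2400 x'=6.0925 y'=6.4400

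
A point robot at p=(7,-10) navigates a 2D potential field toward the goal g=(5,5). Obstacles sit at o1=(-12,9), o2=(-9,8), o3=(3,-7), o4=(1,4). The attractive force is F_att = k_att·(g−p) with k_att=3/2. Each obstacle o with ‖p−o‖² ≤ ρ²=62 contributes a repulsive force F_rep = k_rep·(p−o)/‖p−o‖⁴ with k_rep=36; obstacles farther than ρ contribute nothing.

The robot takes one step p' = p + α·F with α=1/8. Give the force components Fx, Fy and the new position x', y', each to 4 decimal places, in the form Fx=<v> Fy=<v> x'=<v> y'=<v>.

F_att = 3/2·(g−p) = 3/2·(-2,15) = (-3.0000,22.5000)
o1: d²=722 > ρ²=62 → inactive
o2: d²=580 > ρ²=62 → inactive
o3: d²=25 ≤ ρ²=62; F_rep = 36·(4,-3)/25² = (0.2304,-0.1728)
o4: d²=232 > ρ²=62 → inactive
F = F_att + ΣF_rep = (-2.7696,22.3272)
p' = p + 1/8·F = (6.6538,-7.2091)

Fx=-2.7696 Fy=22.3272 x'=6.6538 y'=-7.2091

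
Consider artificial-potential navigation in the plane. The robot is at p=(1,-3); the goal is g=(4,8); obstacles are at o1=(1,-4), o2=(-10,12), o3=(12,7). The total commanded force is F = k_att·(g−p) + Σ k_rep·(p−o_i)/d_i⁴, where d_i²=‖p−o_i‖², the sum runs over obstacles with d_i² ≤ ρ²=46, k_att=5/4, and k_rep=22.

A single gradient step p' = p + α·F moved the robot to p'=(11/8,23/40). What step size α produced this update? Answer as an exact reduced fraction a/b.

α = 1/10

F_att = 5/4·(g−p) = 5/4·(3,11) = (3.7500,13.7500)
o1: d²=1 ≤ ρ²=46; F_rep = 22·(0,1)/1² = (0.0000,22.0000)
o2: d²=346 > ρ²=46 → inactive
o3: d²=221 > ρ²=46 → inactive
F = F_att + ΣF_rep = (3.7500,35.7500)
Δp = p'−p = (0.3750,3.5750); α = Δx/Fx = (3/8) / (15/4) = 1/10
check: Δy/Fy = (143/40) / (143/4) = 1/10 ✓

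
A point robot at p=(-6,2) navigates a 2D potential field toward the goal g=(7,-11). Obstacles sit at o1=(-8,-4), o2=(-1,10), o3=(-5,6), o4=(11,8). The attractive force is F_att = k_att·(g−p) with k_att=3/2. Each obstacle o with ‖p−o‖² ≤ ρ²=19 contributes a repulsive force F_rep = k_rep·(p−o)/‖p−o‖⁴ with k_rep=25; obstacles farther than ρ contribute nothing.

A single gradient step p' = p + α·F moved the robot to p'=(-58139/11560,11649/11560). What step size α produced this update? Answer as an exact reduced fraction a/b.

F_att = 3/2·(g−p) = 3/2·(13,-13) = (19.5000,-19.5000)
o1: d²=40 > ρ²=19 → inactive
o2: d²=89 > ρ²=19 → inactive
o3: d²=17 ≤ ρ²=19; F_rep = 25·(-1,-4)/17² = (-0.0865,-0.3460)
o4: d²=325 > ρ²=19 → inactive
F = F_att + ΣF_rep = (19.4135,-19.8460)
Δp = p'−p = (0.9707,-0.9923); α = Δx/Fx = (11221/11560) / (11221/578) = 1/20
check: Δy/Fy = (-11471/11560) / (-11471/578) = 1/20 ✓

α = 1/20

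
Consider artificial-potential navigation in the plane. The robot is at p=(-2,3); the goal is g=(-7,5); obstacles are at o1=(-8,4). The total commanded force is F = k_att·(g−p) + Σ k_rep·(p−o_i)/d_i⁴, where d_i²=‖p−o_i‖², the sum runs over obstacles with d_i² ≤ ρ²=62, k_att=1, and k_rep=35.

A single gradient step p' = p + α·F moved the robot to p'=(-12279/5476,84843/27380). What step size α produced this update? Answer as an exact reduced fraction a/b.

F_att = 1·(g−p) = 1·(-5,2) = (-5.0000,2.0000)
o1: d²=37 ≤ ρ²=62; F_rep = 35·(6,-1)/37² = (0.1534,-0.0256)
F = F_att + ΣF_rep = (-4.8466,1.9744)
Δp = p'−p = (-0.2423,0.0987); α = Δx/Fx = (-1327/5476) / (-6635/1369) = 1/20
check: Δy/Fy = (2703/27380) / (2703/1369) = 1/20 ✓

α = 1/20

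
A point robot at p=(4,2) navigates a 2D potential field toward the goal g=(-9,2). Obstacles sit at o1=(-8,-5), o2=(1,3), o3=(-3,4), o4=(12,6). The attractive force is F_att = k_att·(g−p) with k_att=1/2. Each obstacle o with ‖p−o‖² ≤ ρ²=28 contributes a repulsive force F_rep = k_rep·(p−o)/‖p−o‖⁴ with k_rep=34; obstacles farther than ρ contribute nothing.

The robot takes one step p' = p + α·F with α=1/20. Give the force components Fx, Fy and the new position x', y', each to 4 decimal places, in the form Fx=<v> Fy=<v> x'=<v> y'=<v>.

Fx=-5.4800 Fy=-0.3400 x'=3.7260 y'=1.9830

F_att = 1/2·(g−p) = 1/2·(-13,0) = (-6.5000,0.0000)
o1: d²=193 > ρ²=28 → inactive
o2: d²=10 ≤ ρ²=28; F_rep = 34·(3,-1)/10² = (1.0200,-0.3400)
o3: d²=53 > ρ²=28 → inactive
o4: d²=80 > ρ²=28 → inactive
F = F_att + ΣF_rep = (-5.4800,-0.3400)
p' = p + 1/20·F = (3.7260,1.9830)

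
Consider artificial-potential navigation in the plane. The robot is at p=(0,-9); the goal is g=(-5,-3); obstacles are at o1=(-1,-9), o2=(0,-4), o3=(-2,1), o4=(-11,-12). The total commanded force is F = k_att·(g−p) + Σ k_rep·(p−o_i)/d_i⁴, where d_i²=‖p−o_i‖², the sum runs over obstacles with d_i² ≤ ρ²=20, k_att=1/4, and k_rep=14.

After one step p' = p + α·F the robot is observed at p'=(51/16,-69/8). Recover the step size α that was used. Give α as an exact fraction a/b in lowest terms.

F_att = 1/4·(g−p) = 1/4·(-5,6) = (-1.2500,1.5000)
o1: d²=1 ≤ ρ²=20; F_rep = 14·(1,0)/1² = (14.0000,0.0000)
o2: d²=25 > ρ²=20 → inactive
o3: d²=104 > ρ²=20 → inactive
o4: d²=130 > ρ²=20 → inactive
F = F_att + ΣF_rep = (12.7500,1.5000)
Δp = p'−p = (3.1875,0.3750); α = Δx/Fx = (51/16) / (51/4) = 1/4
check: Δy/Fy = (3/8) / (3/2) = 1/4 ✓

α = 1/4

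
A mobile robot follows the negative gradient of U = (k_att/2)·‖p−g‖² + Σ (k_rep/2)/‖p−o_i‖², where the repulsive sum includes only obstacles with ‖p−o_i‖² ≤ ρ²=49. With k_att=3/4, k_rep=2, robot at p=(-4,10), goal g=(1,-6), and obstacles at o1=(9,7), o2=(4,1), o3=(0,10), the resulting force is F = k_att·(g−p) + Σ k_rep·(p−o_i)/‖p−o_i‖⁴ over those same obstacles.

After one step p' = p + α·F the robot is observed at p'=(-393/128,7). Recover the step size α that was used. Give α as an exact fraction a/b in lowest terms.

F_att = 3/4·(g−p) = 3/4·(5,-16) = (3.7500,-12.0000)
o1: d²=178 > ρ²=49 → inactive
o2: d²=145 > ρ²=49 → inactive
o3: d²=16 ≤ ρ²=49; F_rep = 2·(-4,0)/16² = (-0.0312,0.0000)
F = F_att + ΣF_rep = (3.7188,-12.0000)
Δp = p'−p = (0.9297,-3.0000); α = Δx/Fx = (119/128) / (119/32) = 1/4
check: Δy/Fy = (-3) / (-12) = 1/4 ✓

α = 1/4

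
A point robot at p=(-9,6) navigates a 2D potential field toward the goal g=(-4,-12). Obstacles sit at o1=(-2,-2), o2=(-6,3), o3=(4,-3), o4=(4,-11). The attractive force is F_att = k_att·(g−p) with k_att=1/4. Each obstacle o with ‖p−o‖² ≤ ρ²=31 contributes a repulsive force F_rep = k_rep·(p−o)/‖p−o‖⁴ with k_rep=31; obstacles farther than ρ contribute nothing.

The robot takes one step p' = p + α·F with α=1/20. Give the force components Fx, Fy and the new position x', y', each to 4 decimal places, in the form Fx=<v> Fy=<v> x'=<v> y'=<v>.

F_att = 1/4·(g−p) = 1/4·(5,-18) = (1.2500,-4.5000)
o1: d²=113 > ρ²=31 → inactive
o2: d²=18 ≤ ρ²=31; F_rep = 31·(-3,3)/18² = (-0.2870,0.2870)
o3: d²=250 > ρ²=31 → inactive
o4: d²=458 > ρ²=31 → inactive
F = F_att + ΣF_rep = (0.9630,-4.2130)
p' = p + 1/20·F = (-8.9519,5.7894)

Fx=0.9630 Fy=-4.2130 x'=-8.9519 y'=5.7894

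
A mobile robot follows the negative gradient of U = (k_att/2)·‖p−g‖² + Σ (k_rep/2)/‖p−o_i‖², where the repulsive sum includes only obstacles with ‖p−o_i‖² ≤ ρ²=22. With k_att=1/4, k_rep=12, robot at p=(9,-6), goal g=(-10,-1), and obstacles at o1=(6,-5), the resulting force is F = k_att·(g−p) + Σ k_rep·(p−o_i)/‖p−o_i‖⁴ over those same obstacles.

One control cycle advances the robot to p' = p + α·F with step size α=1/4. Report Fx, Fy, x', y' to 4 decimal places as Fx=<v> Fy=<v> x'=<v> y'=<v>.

Fx=-4.3900 Fy=1.1300 x'=7.9025 y'=-5.7175

F_att = 1/4·(g−p) = 1/4·(-19,5) = (-4.7500,1.2500)
o1: d²=10 ≤ ρ²=22; F_rep = 12·(3,-1)/10² = (0.3600,-0.1200)
F = F_att + ΣF_rep = (-4.3900,1.1300)
p' = p + 1/4·F = (7.9025,-5.7175)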